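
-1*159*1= -159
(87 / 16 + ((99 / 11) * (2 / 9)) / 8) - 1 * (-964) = 969.69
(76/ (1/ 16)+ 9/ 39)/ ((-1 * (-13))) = 15811/ 169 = 93.56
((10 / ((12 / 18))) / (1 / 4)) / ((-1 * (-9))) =20 / 3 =6.67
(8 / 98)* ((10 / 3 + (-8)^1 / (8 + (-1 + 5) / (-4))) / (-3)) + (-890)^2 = 2445212516 / 3087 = 792099.94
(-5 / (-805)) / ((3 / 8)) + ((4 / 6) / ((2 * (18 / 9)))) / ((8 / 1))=289 / 7728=0.04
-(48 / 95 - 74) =6982 / 95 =73.49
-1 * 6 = -6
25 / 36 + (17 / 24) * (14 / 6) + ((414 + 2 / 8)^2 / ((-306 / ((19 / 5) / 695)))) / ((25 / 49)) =-1557831719 / 425340000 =-3.66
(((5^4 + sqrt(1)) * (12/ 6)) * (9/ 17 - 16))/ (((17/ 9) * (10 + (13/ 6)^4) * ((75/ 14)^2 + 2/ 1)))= -752772351744/ 72201406673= -10.43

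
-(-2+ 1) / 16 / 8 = 1 / 128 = 0.01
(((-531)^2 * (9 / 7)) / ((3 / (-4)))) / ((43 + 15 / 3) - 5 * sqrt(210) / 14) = -108273024 / 10627 - 5639220 * sqrt(210) / 74389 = -11287.03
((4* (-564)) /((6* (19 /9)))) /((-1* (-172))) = -846 /817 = -1.04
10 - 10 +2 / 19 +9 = 173 / 19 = 9.11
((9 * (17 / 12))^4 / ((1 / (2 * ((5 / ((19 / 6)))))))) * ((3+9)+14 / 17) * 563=366317726265 / 608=602496260.30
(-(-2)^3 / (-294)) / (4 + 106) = -2 / 8085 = -0.00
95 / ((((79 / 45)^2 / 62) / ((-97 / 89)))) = -1156943250 / 555449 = -2082.90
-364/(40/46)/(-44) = 2093/220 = 9.51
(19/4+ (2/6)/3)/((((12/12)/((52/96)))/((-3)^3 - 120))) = -111475/288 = -387.07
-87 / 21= -29 / 7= -4.14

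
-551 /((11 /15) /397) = -298291.36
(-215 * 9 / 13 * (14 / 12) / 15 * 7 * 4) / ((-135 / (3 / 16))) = 2107 / 4680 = 0.45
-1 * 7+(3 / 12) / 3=-83 / 12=-6.92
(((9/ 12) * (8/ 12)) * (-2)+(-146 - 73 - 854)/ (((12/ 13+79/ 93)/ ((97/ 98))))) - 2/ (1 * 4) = -600.67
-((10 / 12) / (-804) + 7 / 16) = -4211 / 9648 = -0.44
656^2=430336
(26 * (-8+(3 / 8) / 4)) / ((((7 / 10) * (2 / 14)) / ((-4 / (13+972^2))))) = 16445 / 1889594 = 0.01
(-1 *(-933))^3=812166237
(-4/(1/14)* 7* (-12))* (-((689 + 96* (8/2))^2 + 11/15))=-27079275328/5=-5415855065.60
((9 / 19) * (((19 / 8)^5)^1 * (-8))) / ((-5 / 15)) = 3518667 / 4096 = 859.05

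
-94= -94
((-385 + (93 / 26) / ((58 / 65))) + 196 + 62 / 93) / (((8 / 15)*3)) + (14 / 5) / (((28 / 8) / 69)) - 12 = -1002281 / 13920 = -72.00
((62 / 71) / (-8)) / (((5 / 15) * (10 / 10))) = -93 / 284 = -0.33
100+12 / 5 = 512 / 5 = 102.40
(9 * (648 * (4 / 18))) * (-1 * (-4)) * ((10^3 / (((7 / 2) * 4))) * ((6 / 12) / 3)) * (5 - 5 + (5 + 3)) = 3456000 / 7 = 493714.29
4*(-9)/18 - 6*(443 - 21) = -2534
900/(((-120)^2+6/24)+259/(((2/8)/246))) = 144/43081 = 0.00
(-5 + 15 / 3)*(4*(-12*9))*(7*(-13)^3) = 0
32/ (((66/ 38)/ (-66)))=-1216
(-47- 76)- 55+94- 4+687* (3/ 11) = 1093/ 11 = 99.36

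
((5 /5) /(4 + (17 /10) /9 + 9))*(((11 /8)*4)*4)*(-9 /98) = -8910 /58163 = -0.15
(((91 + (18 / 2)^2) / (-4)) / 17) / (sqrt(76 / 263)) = -43*sqrt(4997) / 646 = -4.71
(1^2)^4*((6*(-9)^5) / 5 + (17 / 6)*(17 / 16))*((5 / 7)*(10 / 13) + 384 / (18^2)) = -122908.98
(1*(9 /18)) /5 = 1 /10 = 0.10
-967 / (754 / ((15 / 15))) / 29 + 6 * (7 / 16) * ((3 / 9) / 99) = -306401 / 8658936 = -0.04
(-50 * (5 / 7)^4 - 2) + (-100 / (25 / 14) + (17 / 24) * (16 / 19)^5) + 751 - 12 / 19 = 12121842638839 / 17835341097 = 679.65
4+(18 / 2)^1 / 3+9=16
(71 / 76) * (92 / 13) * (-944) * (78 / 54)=-1541552 / 171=-9014.92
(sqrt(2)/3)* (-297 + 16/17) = -5033* sqrt(2)/51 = -139.56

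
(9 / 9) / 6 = 1 / 6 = 0.17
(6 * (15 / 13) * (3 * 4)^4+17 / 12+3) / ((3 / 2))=22395569 / 234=95707.56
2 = 2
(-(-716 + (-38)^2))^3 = -385828352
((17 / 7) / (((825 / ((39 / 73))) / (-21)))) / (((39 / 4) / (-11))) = 68 / 1825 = 0.04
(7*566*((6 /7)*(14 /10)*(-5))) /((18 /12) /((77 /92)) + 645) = -610148 /16601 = -36.75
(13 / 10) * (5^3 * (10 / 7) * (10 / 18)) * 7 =8125 / 9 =902.78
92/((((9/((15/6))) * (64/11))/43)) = 54395/288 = 188.87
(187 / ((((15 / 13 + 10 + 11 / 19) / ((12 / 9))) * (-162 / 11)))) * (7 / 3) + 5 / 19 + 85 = 234809359 / 2867157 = 81.90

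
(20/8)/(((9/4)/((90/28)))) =25/7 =3.57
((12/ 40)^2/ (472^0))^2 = 81/ 10000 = 0.01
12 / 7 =1.71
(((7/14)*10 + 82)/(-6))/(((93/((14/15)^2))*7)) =-0.02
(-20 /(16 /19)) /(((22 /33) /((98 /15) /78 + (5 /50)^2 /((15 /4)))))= -3002 /975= -3.08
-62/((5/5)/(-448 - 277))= 44950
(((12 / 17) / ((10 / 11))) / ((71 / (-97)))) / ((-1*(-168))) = -1067 / 168980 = -0.01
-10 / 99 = -0.10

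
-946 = -946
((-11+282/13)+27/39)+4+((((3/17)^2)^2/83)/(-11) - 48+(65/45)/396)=-952217340923/29198607516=-32.61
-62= -62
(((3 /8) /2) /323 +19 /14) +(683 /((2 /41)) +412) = 14414.86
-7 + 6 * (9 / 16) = -29 / 8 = -3.62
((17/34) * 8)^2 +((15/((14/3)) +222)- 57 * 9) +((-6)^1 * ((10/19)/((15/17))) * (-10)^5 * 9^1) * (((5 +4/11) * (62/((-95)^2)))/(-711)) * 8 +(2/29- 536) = -5186317184443/2419951226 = -2143.15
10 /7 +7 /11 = 159 /77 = 2.06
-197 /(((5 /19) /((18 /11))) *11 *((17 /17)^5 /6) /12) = -4850928 /605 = -8018.06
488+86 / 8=1995 / 4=498.75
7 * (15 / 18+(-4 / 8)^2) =7.58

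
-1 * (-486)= 486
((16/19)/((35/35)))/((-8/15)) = -30/19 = -1.58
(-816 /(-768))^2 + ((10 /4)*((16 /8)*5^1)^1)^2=626.13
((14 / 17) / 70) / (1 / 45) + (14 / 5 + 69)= 6148 / 85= 72.33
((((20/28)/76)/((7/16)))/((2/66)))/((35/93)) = 12276/6517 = 1.88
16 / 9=1.78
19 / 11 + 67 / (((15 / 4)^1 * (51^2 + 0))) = 744233 / 429165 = 1.73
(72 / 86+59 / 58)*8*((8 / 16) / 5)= 1850 / 1247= 1.48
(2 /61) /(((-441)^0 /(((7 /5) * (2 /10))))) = 14 /1525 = 0.01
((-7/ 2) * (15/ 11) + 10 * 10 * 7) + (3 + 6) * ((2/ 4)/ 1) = 7697/ 11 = 699.73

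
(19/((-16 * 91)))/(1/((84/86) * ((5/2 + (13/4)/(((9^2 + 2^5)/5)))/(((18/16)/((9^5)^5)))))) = -5433291270181171009342834515/252668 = -21503677830913178595401.22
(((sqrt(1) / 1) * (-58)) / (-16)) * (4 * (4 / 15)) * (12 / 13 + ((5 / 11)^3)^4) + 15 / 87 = 3.74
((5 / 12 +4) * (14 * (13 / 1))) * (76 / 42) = 13091 / 9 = 1454.56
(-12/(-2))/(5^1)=6/5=1.20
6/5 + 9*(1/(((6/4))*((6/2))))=16/5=3.20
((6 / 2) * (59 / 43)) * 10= 1770 / 43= 41.16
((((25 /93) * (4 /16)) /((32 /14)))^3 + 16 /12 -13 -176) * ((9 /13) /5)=-39570892798193 /1522858721280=-25.98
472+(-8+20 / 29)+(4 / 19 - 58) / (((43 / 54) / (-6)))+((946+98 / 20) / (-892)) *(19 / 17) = 3229700149997 / 3592806520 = 898.94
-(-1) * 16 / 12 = 1.33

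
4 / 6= 2 / 3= 0.67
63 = 63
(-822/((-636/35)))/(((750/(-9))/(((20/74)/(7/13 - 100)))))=12467/8451910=0.00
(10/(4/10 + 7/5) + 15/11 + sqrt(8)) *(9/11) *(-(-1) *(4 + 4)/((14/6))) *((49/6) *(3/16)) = 189 *sqrt(2)/22 + 14385/484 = 41.87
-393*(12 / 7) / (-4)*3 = 3537 / 7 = 505.29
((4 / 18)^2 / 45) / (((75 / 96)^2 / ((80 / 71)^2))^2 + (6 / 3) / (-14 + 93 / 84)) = 99230924406784 / 6871626274550805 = 0.01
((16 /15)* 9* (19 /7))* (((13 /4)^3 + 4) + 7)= 165357 /140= 1181.12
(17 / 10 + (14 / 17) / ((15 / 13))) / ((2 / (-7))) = -8617 / 1020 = -8.45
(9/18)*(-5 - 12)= -17/2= -8.50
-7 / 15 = -0.47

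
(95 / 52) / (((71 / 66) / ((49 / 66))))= 4655 / 3692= 1.26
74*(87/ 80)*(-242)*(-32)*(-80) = -49855872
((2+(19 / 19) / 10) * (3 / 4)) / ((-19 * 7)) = -9 / 760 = -0.01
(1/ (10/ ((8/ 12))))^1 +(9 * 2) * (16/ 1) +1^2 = 4336/ 15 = 289.07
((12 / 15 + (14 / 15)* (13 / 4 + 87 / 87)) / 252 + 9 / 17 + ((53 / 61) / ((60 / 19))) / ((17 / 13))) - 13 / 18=286177 / 7839720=0.04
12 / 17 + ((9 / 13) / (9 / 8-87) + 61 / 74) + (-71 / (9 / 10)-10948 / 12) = -33358428989 / 33705594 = -989.70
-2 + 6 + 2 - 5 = 1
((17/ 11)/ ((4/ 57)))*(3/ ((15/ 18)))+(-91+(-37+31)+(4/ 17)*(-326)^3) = -15244262573/ 1870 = -8152012.07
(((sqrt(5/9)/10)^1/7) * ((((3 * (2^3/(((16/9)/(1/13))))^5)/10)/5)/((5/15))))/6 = 59049 * sqrt(5)/83169632000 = 0.00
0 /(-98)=0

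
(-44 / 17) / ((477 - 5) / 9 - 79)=396 / 4063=0.10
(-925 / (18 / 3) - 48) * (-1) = 202.17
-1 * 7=-7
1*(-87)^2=7569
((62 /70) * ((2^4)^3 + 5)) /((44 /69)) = 8772039 /1540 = 5696.13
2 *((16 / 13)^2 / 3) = 512 / 507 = 1.01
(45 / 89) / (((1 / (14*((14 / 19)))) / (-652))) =-5750640 / 1691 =-3400.73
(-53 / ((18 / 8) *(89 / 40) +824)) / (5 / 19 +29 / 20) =-3222400 / 86349291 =-0.04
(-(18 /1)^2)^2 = 104976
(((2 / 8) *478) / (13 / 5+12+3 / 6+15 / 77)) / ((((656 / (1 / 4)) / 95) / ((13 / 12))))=113638525 / 370834176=0.31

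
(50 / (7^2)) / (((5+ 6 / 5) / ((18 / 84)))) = 375 / 10633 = 0.04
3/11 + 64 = 707/11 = 64.27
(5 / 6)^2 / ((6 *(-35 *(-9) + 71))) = 25 / 83376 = 0.00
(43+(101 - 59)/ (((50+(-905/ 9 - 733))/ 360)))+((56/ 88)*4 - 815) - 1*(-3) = -15238073/ 19393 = -785.75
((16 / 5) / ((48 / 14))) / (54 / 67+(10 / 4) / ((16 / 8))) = 0.45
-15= -15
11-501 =-490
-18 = -18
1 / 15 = 0.07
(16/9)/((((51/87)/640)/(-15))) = -1484800/51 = -29113.73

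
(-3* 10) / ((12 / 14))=-35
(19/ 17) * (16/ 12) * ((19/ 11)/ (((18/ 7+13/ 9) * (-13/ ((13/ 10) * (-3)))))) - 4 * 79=-74705894/ 236555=-315.81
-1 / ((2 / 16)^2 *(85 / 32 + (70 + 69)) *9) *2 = -0.10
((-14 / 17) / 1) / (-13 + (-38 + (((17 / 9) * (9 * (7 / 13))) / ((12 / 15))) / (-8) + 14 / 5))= 29120 / 1754927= 0.02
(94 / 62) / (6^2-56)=-47 / 620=-0.08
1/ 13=0.08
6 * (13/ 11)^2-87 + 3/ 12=-37931/ 484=-78.37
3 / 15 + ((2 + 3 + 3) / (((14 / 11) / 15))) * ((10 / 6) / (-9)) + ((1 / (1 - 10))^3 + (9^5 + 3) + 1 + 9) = 1506526498 / 25515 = 59044.74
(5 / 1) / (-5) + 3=2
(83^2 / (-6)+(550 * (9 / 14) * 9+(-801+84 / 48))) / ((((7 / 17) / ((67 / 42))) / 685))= 80921559155 / 24696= 3276707.12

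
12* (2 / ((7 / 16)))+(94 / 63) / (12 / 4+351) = 611759 / 11151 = 54.86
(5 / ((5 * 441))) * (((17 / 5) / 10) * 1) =0.00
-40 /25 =-8 /5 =-1.60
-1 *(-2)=2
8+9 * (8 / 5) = 22.40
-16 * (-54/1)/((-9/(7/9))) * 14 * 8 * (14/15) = -351232/45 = -7805.16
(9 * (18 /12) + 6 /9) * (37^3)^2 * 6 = 218086744765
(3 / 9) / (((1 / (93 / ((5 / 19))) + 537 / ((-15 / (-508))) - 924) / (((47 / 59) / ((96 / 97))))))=13426255 / 863835495456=0.00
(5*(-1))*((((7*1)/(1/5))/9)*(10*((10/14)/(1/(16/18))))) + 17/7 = -68623/567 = -121.03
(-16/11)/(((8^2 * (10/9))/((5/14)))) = -9/1232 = -0.01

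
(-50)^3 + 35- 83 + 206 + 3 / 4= -499365 / 4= -124841.25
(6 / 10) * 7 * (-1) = -21 / 5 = -4.20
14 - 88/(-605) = 778/55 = 14.15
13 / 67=0.19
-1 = -1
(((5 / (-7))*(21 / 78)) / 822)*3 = -0.00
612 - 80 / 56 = 4274 / 7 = 610.57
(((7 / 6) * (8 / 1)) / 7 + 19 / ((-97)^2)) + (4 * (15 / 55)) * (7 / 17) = 9419659 / 5278449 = 1.78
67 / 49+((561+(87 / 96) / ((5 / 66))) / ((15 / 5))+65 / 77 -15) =7683941 / 43120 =178.20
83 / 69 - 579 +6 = -39454 / 69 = -571.80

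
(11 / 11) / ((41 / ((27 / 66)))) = 9 / 902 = 0.01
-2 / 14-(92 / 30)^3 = -28.98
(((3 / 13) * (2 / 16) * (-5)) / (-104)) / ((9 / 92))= 115 / 8112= 0.01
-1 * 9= -9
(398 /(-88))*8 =-398 /11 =-36.18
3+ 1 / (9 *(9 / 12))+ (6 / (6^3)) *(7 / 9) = 1027 / 324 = 3.17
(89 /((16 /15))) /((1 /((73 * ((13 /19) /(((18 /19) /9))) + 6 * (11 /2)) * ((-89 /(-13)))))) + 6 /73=8803599921 /30368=289897.26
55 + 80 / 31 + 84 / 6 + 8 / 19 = 42409 / 589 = 72.00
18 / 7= 2.57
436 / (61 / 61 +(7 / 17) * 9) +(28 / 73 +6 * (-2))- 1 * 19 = 62.03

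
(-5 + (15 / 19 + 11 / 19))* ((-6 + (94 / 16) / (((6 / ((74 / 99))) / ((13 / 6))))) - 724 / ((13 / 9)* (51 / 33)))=1193.85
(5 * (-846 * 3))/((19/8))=-101520/19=-5343.16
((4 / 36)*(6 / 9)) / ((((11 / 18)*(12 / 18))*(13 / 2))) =4 / 143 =0.03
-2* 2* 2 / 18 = -4 / 9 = -0.44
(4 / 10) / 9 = 2 / 45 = 0.04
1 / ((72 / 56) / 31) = 217 / 9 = 24.11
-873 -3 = -876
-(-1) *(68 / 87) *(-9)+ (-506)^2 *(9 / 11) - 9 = 6074571 / 29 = 209467.97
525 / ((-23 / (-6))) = 3150 / 23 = 136.96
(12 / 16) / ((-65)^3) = -3 / 1098500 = -0.00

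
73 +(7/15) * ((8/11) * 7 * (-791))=-298027/165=-1806.22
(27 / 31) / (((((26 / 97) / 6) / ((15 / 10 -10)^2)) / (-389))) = -883291797 / 1612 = -547947.76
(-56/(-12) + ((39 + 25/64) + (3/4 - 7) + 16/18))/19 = 22289/10944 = 2.04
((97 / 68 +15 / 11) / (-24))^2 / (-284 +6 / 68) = -4355569 / 91497466368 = -0.00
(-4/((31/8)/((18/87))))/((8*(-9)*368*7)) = 1/868434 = 0.00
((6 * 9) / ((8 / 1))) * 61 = 1647 / 4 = 411.75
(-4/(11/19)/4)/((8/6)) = -57/44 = -1.30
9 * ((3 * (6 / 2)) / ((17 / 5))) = 23.82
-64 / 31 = -2.06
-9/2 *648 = -2916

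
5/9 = 0.56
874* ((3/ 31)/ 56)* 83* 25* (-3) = -8160975/ 868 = -9402.04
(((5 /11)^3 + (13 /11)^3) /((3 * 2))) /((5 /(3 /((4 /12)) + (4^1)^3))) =28251 /6655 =4.25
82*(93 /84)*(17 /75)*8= 86428 /525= 164.62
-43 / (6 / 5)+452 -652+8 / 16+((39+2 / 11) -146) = -11291 / 33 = -342.15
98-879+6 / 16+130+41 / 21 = -108977 / 168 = -648.67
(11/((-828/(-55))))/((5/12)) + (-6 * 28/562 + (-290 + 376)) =1695659/19389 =87.45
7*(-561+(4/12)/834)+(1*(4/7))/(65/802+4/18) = -150481554337/38338146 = -3925.11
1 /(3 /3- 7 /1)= -1 /6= -0.17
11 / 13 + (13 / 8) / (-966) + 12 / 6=285767 / 100464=2.84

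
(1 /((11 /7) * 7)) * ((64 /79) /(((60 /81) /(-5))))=-432 /869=-0.50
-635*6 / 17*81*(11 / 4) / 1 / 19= -1697355 / 646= -2627.48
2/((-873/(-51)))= 0.12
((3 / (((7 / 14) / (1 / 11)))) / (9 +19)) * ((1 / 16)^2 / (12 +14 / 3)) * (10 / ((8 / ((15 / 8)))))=27 / 2523136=0.00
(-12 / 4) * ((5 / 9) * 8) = -40 / 3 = -13.33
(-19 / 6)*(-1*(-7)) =-133 / 6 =-22.17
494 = 494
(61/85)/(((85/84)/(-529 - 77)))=-3105144/7225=-429.78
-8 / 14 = -4 / 7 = -0.57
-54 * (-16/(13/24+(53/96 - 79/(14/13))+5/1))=-193536/15067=-12.85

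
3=3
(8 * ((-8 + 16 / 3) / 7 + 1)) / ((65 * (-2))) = -4 / 105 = -0.04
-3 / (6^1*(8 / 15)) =-0.94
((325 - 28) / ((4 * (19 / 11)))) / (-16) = -3267 / 1216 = -2.69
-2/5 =-0.40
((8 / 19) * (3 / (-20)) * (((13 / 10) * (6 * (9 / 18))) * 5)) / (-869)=117 / 82555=0.00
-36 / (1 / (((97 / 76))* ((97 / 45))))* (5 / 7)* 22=-206998 / 133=-1556.38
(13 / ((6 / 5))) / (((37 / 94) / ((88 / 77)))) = 24440 / 777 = 31.45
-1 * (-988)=988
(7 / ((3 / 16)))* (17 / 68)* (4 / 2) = 56 / 3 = 18.67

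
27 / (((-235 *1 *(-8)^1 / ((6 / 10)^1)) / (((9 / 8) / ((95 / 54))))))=19683 / 3572000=0.01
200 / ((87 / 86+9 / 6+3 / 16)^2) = 94668800 / 3448449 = 27.45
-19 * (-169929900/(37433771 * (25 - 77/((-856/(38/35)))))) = 2303116578000/670176802213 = 3.44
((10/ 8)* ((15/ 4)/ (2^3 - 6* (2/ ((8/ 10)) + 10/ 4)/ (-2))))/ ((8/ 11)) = 825/ 2944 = 0.28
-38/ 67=-0.57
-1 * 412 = -412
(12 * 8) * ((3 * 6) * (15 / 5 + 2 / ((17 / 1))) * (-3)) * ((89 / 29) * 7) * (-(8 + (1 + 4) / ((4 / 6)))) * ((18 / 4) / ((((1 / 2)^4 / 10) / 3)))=5730788206080 / 493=11624316848.03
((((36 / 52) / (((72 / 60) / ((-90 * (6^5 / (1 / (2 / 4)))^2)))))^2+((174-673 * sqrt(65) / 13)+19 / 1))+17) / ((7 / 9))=937033418955202879410 / 1183-6057 * sqrt(65) / 91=792082349074558110.38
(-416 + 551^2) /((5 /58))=3516946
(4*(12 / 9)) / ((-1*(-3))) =16 / 9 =1.78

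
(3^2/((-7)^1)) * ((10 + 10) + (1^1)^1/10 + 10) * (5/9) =-43/2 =-21.50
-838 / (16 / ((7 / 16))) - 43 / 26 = -40881 / 1664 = -24.57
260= 260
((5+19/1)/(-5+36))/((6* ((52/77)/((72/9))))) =1.53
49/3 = 16.33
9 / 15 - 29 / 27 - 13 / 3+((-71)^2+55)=687311 / 135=5091.19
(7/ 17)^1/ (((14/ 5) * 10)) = 1/ 68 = 0.01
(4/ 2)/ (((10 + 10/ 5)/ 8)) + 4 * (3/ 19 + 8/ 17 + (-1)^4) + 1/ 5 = 38989/ 4845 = 8.05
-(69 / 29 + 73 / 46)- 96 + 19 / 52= -3454557 / 34684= -99.60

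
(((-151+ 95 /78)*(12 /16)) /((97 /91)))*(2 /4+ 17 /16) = -2044525 /12416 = -164.67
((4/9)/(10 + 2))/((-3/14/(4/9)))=-56/729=-0.08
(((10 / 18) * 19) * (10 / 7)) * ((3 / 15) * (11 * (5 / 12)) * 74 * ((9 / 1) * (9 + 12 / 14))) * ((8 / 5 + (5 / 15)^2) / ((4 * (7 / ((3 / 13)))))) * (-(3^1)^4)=-264120615 / 2548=-103658.01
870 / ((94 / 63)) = 27405 / 47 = 583.09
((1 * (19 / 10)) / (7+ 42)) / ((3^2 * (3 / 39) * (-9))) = -247 / 39690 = -0.01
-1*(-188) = 188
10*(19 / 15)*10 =380 / 3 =126.67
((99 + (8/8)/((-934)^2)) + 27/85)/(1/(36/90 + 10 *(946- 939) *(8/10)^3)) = 3336086534961/926878250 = 3599.27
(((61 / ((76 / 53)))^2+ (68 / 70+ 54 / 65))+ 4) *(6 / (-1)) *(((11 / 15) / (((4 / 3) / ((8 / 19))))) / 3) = -10496288297 / 12483380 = -840.82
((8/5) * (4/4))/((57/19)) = 8/15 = 0.53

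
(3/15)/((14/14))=1/5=0.20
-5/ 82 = -0.06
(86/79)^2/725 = 7396/4524725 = 0.00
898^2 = 806404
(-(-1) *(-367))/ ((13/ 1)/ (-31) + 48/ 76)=-216163/ 125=-1729.30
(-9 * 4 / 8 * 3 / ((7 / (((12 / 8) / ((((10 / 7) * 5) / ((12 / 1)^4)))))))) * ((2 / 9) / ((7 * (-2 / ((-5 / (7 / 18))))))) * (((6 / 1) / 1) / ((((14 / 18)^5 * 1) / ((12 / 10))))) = -892616806656 / 20588575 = -43354.96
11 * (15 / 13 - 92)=-12991 / 13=-999.31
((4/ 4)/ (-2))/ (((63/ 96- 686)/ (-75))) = -1200/ 21931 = -0.05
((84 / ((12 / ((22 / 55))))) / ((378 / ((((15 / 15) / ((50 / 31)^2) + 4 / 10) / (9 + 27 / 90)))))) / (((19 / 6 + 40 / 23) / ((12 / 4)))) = 45103 / 118051875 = 0.00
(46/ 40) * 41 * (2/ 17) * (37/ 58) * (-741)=-25854231/ 9860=-2622.13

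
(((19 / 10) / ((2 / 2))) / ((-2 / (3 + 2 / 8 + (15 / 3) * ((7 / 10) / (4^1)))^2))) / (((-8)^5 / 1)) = 20691 / 41943040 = 0.00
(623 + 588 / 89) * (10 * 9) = 5043150 / 89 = 56664.61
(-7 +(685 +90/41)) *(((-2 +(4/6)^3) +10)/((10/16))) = 16658432/1845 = 9028.96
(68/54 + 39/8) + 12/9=1613/216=7.47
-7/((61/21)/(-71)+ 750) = -10437/1118189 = -0.01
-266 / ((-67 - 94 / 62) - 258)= 589 / 723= 0.81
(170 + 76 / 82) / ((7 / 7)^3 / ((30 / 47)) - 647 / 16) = -1681920 / 382489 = -4.40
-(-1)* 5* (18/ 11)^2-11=289/ 121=2.39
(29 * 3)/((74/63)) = 5481/74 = 74.07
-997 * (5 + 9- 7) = -6979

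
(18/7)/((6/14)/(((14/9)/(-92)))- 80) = -63/2581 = -0.02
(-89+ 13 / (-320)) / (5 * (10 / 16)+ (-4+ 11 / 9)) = -256437 / 1000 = -256.44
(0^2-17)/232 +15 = 3463/232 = 14.93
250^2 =62500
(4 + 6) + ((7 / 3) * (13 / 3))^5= 6240911941 / 59049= 105690.39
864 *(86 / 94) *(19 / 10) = 352944 / 235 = 1501.89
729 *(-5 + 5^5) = 2274480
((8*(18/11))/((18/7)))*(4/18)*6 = 6.79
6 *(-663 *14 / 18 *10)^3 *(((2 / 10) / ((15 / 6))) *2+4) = -30803088767360 / 9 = -3422565418595.56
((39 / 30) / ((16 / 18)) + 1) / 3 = 197 / 240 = 0.82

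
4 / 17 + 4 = 72 / 17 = 4.24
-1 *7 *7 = -49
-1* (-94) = 94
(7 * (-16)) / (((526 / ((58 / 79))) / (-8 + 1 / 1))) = 22736 / 20777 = 1.09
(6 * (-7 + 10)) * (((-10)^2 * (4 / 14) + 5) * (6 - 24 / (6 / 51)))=-837540 / 7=-119648.57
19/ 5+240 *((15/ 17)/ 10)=2123/ 85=24.98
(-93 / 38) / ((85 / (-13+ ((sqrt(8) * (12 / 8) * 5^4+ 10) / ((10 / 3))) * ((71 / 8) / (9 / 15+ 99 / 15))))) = 1457 / 5440 - 825375 * sqrt(2) / 41344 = -27.96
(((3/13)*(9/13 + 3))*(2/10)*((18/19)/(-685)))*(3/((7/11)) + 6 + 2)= -0.00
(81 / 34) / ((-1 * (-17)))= 81 / 578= 0.14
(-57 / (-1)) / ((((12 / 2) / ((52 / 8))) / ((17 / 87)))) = 4199 / 348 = 12.07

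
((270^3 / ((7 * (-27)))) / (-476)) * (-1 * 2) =-364500 / 833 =-437.58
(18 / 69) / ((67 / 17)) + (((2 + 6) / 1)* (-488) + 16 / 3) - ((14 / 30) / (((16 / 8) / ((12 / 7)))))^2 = -450599242 / 115575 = -3898.76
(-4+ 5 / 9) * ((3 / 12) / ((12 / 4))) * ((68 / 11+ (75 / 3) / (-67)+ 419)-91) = -7626527 / 79596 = -95.82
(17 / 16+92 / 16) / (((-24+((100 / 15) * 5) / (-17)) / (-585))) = 3252015 / 21184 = 153.51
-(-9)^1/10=9/10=0.90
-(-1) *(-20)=-20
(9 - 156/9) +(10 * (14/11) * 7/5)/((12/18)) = 607/33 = 18.39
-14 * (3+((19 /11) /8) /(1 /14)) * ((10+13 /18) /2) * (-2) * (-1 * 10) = -9040.78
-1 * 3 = -3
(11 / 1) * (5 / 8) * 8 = 55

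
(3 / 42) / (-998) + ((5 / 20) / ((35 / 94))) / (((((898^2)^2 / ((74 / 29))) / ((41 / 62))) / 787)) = -1461492956663773 / 20420370807123617120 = -0.00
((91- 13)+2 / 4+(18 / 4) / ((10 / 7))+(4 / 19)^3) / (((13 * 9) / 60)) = 3734009 / 89167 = 41.88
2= 2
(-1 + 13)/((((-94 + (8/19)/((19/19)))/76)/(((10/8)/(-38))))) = 285/889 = 0.32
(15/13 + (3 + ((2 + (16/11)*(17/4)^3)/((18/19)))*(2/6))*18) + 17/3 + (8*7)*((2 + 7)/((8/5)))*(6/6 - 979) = -527308505/1716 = -307289.34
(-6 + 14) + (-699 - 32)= -723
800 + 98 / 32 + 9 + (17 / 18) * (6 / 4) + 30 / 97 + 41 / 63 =79632611 / 97776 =814.44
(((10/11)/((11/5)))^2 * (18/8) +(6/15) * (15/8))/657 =22141/12825516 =0.00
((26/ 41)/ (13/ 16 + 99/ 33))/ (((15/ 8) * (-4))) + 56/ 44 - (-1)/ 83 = 43245479/ 34251195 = 1.26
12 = 12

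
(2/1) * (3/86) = 3/43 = 0.07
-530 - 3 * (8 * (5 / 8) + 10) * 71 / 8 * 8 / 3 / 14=-8485 / 14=-606.07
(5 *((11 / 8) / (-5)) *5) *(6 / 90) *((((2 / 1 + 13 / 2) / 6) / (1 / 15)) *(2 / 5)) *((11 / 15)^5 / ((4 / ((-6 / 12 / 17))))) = 1771561 / 291600000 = 0.01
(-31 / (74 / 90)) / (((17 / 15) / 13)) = -272025 / 629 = -432.47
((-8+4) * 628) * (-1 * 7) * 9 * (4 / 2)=316512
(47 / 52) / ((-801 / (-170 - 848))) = 23923 / 20826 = 1.15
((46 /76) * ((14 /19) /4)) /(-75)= -161 /108300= -0.00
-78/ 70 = -39/ 35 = -1.11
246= 246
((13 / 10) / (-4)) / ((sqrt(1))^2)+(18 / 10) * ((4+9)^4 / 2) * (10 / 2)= 5140967 / 40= 128524.18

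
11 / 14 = 0.79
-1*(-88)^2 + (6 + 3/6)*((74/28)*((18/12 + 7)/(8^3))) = -222027791/28672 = -7743.71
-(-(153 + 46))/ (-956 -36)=-199/ 992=-0.20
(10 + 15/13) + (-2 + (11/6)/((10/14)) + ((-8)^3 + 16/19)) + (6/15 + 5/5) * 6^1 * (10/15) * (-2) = -3783823/7410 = -510.64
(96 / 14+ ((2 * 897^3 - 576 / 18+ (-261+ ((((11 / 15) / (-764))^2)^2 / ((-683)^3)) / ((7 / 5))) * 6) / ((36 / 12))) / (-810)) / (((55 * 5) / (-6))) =264411997766877813413914127641337 / 20401732262203601482998000000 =12960.27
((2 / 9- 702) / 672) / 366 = -1579 / 553392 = -0.00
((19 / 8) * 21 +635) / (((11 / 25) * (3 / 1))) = 136975 / 264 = 518.84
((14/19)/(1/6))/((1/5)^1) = 420/19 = 22.11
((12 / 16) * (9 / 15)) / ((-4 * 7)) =-9 / 560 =-0.02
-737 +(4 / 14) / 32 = -736.99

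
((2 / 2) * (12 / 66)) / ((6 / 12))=4 / 11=0.36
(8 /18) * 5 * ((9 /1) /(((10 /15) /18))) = 540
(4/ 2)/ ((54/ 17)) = 17/ 27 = 0.63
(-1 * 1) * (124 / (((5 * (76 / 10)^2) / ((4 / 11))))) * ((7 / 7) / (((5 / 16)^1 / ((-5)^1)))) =9920 / 3971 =2.50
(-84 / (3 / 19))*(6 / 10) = -1596 / 5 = -319.20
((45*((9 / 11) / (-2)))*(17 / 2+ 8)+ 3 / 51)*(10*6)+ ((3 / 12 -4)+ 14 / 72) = -2788429 / 153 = -18225.03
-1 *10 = -10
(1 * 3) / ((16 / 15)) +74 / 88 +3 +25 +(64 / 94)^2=12486563 / 388784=32.12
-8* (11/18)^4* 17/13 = -248897/170586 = -1.46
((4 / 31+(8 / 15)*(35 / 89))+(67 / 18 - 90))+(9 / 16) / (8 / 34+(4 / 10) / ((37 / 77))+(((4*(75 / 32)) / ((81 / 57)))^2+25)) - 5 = -5123596910965021 / 56346033262014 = -90.93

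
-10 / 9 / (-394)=5 / 1773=0.00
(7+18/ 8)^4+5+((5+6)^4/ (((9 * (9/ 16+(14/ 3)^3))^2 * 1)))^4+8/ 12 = 81184618165877453372299490373405942067292723/ 11080791732942260114117191408441135227648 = 7326.61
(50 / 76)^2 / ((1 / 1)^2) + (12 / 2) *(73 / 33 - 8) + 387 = 5602375 / 15884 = 352.71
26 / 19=1.37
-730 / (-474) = 365 / 237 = 1.54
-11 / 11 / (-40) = 0.02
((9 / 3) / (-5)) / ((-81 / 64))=64 / 135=0.47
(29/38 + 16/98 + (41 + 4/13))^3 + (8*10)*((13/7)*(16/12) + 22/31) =99703193787951354547/1319021988444888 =75588.73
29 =29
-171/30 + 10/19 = -983/190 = -5.17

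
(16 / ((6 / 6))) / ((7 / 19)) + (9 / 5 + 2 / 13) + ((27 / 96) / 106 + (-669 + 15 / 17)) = -16338709329 / 26237120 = -622.73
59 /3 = 19.67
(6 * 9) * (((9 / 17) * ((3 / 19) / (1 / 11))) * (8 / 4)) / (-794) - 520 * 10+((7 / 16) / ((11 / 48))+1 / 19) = -7332222528 / 1410541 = -5198.16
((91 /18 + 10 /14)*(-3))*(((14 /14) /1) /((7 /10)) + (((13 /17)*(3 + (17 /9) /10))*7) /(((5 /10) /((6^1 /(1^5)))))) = -133836338 /37485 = -3570.40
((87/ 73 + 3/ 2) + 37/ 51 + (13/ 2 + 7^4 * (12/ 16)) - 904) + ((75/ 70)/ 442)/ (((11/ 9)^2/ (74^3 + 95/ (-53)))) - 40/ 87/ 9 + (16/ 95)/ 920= 1564.17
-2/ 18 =-1/ 9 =-0.11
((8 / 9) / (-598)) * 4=-16 / 2691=-0.01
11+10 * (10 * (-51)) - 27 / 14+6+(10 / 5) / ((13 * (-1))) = -925485 / 182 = -5085.08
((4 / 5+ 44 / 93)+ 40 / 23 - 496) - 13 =-5411539 / 10695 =-505.99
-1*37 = -37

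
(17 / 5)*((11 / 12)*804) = 12529 / 5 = 2505.80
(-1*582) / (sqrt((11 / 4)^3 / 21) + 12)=-9386496 / 192205 + 51216*sqrt(231) / 192205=-44.79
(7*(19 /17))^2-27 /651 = 3835912 /62713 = 61.17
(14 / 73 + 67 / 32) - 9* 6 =-120805 / 2336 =-51.71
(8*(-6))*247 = -11856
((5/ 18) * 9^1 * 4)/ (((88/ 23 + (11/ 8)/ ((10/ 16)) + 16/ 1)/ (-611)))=-702650/ 2533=-277.40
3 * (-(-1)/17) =3/17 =0.18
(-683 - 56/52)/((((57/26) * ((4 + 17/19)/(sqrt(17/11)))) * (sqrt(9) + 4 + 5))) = -8893 * sqrt(187)/18414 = -6.60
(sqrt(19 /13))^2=19 /13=1.46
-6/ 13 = -0.46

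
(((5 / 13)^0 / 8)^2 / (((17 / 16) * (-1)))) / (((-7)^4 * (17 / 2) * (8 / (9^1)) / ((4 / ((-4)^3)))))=9 / 177635584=0.00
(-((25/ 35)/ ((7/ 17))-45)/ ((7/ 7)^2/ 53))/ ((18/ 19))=1067420/ 441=2420.45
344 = 344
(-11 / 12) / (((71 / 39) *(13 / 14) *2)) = -77 / 284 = -0.27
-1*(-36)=36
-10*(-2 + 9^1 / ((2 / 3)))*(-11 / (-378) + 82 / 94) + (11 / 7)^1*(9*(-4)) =-2846773 / 17766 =-160.24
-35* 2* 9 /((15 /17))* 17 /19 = -12138 /19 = -638.84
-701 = -701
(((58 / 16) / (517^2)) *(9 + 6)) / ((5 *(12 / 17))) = 493 / 8553248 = 0.00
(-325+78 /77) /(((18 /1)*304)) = -1313 /22176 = -0.06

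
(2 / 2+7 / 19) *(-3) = -78 / 19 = -4.11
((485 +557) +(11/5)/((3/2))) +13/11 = 172367/165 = 1044.65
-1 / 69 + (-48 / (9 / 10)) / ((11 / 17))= -20857 / 253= -82.44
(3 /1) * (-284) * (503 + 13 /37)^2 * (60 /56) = -2216393072640 /9583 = -231283843.54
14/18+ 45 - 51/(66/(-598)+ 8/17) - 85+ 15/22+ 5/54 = -97900390/543807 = -180.03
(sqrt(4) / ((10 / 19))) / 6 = 19 / 30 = 0.63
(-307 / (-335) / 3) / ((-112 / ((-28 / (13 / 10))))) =307 / 5226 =0.06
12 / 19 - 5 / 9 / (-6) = 743 / 1026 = 0.72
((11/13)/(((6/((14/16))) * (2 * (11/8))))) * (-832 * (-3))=112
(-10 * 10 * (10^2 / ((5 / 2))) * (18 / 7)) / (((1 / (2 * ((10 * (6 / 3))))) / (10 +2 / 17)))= -495360000 / 119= -4162689.08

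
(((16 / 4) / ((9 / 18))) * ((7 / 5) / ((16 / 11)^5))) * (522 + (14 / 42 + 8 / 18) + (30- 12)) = 5486846519 / 5898240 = 930.25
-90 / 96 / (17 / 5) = -75 / 272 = -0.28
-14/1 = -14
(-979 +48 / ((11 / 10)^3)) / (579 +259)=-1255049 / 1115378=-1.13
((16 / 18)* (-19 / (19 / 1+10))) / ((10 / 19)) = -1444 / 1305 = -1.11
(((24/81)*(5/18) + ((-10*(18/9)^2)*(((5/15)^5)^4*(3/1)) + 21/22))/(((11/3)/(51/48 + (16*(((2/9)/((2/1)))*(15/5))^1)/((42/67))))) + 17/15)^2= 555207644621734338789925969/37659584525974742653977600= 14.74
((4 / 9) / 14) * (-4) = -8 / 63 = -0.13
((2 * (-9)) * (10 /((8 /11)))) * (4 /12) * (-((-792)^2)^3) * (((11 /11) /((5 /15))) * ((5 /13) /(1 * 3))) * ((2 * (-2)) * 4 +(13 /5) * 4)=-570115789977369968640 /13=-43855060767489997587.69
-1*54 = -54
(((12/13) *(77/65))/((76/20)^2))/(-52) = -1155/793117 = -0.00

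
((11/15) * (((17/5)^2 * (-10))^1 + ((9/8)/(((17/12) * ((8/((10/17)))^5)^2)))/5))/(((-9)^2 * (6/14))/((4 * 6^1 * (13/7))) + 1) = -5940622010427281250069139/124655386301145513984000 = -47.66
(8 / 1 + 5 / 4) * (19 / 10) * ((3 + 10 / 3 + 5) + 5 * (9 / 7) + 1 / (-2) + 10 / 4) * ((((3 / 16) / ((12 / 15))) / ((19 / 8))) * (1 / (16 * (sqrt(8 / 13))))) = 15355 * sqrt(26) / 28672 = 2.73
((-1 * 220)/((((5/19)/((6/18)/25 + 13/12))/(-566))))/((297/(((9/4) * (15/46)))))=1769033/1380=1281.91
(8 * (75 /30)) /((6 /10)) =100 /3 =33.33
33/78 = 11/26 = 0.42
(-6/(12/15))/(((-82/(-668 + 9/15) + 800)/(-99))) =991089/1068004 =0.93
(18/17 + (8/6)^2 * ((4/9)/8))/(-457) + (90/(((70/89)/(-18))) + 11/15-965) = -66603584024/22025115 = -3023.98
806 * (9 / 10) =3627 / 5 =725.40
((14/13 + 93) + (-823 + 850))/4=787/26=30.27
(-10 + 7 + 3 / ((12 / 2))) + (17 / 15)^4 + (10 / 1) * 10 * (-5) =-50711083 / 101250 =-500.85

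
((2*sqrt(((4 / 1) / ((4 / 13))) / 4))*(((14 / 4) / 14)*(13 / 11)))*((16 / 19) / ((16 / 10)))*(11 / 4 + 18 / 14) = 7345*sqrt(13) / 11704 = 2.26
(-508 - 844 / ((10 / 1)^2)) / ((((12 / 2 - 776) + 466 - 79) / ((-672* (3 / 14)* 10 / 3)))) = -1239456 / 1915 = -647.24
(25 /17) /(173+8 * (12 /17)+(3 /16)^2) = 256 /31105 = 0.01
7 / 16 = 0.44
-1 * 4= -4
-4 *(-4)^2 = -64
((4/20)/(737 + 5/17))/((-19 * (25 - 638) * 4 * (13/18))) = 51/6325951580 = 0.00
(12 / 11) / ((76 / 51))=153 / 209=0.73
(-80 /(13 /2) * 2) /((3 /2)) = -640 /39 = -16.41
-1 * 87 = -87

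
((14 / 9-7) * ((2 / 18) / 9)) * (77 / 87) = -3773 / 63423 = -0.06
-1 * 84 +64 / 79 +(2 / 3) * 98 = -4232 / 237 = -17.86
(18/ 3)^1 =6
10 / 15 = 2 / 3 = 0.67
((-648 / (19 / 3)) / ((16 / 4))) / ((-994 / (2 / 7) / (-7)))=-486 / 9443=-0.05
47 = 47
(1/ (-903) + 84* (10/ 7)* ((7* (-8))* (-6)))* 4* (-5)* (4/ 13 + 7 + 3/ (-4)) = -62077275095/ 11739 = -5288122.93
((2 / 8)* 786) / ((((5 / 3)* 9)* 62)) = 131 / 620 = 0.21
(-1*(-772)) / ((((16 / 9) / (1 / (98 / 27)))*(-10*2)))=-5.98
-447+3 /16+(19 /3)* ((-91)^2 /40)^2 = 1300779559 /4800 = 270995.74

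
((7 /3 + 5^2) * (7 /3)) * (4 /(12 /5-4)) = -1435 /9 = -159.44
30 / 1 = 30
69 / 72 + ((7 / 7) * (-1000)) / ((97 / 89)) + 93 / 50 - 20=-54399973 / 58200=-934.71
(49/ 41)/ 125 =49/ 5125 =0.01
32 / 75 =0.43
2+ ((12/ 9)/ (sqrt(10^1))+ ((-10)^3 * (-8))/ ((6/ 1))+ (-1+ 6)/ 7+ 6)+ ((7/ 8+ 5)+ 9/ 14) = 2 * sqrt(10)/ 15+ 226559/ 168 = 1348.99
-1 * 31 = -31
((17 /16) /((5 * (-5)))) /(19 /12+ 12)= -51 /16300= -0.00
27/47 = 0.57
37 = 37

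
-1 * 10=-10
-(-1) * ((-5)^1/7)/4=-5/28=-0.18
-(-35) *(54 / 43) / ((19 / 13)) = 24570 / 817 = 30.07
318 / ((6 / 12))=636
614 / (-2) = -307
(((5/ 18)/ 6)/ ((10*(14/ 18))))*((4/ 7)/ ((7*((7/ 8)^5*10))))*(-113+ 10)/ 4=-210944/ 86472015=-0.00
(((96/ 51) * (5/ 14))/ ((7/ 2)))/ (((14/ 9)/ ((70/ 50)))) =144/ 833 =0.17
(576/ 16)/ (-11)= -36/ 11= -3.27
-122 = -122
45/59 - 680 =-40075/59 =-679.24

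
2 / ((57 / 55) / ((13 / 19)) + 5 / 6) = 8580 / 10073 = 0.85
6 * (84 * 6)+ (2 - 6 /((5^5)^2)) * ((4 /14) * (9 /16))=413481445299 /136718750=3024.32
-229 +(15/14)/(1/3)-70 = -4141/14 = -295.79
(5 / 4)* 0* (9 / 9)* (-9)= 0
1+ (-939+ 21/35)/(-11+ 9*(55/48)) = 75127/55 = 1365.95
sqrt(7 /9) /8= sqrt(7) /24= 0.11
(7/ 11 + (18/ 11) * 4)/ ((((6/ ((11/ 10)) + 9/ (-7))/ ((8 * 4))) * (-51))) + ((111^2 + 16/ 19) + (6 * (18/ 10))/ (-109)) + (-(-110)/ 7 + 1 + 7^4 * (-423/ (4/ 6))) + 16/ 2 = -3586273665019799/ 2373303870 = -1511089.12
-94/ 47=-2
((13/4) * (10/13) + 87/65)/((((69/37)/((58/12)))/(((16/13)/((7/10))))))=4283416/244881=17.49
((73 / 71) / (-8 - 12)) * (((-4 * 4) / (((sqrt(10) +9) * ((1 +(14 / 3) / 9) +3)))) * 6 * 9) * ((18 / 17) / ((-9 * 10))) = -1915812 / 130687925 +212868 * sqrt(10) / 130687925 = -0.01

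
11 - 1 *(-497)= 508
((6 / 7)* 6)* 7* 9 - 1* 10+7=321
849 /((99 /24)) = 2264 /11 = 205.82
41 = 41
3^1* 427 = 1281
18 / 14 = 1.29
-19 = -19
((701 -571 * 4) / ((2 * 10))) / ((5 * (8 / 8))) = -1583 / 100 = -15.83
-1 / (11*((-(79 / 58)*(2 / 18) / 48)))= 25056 / 869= 28.83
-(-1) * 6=6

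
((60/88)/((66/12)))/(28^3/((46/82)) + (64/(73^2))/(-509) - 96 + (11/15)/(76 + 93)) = 2372250579075/746995688303313713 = 0.00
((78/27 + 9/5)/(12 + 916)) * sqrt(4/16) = 0.00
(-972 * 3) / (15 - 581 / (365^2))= -194242050 / 998897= -194.46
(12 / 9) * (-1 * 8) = -32 / 3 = -10.67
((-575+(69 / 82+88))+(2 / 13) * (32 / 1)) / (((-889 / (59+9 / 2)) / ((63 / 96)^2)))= 32318811 / 2183168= 14.80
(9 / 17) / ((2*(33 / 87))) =261 / 374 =0.70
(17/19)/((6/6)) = 17/19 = 0.89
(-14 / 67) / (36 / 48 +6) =-56 / 1809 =-0.03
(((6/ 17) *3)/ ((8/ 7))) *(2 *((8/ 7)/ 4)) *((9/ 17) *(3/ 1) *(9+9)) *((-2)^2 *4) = 69984/ 289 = 242.16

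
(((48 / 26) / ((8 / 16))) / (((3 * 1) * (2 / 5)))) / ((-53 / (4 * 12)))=-1920 / 689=-2.79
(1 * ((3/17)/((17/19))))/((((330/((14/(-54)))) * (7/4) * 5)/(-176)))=608/195075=0.00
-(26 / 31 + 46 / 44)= -1285 / 682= -1.88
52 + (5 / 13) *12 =736 / 13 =56.62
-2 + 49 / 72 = -1.32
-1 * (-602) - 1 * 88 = 514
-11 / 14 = -0.79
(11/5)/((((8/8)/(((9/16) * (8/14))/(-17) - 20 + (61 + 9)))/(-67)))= -17533967/2380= -7367.21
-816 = -816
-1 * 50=-50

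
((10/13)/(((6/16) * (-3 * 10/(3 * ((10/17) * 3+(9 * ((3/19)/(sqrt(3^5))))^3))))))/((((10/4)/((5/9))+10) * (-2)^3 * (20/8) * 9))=4 * sqrt(3)/116362935+8/57681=0.00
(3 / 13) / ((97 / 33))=99 / 1261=0.08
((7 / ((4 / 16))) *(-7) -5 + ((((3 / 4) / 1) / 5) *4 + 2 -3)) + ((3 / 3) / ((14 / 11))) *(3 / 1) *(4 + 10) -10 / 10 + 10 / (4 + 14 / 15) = -30964 / 185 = -167.37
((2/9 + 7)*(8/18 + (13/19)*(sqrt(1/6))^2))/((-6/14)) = -86905/9234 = -9.41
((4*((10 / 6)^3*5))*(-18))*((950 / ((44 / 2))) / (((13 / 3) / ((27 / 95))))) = -675000 / 143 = -4720.28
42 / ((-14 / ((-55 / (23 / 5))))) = 825 / 23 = 35.87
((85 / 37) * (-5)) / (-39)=425 / 1443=0.29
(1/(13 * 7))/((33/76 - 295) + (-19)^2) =76/459459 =0.00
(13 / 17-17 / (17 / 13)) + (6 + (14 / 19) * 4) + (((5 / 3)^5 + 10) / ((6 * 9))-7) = -41810141 / 4238406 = -9.86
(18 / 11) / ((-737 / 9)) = -162 / 8107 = -0.02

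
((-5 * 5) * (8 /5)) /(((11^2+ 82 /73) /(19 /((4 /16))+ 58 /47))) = -2119920 /83801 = -25.30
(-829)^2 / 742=687241 / 742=926.20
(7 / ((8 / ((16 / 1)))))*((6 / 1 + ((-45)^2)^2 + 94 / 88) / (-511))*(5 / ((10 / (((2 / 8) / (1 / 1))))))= -180427811 / 12848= -14043.26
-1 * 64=-64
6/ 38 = 3/ 19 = 0.16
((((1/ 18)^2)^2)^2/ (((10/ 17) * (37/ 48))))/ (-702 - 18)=-17/ 61160781196800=-0.00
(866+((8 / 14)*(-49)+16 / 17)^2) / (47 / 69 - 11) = -15934653 / 102884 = -154.88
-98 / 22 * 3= -147 / 11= -13.36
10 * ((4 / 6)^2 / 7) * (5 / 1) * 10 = 31.75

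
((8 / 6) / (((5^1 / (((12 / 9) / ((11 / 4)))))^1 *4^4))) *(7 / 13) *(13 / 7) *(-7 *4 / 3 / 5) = -7 / 7425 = -0.00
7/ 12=0.58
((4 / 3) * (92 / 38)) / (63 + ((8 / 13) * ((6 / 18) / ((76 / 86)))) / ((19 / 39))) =3496 / 68745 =0.05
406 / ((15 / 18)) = 2436 / 5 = 487.20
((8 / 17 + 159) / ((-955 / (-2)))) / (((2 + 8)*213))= 2711 / 17290275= 0.00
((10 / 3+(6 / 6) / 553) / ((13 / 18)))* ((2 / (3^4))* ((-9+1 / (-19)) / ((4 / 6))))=-1903352 / 1229319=-1.55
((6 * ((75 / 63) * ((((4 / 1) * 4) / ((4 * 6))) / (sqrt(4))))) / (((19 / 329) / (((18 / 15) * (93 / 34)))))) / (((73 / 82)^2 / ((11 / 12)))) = 269413870 / 1721267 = 156.52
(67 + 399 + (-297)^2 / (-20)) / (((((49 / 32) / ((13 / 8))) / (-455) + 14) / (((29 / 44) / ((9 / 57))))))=-7346064791 / 6245316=-1176.25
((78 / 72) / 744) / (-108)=-13 / 964224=-0.00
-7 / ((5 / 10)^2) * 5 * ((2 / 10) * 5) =-140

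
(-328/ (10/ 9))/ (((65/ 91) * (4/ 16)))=-41328/ 25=-1653.12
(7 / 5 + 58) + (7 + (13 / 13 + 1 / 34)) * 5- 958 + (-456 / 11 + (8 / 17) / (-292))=-122846591 / 136510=-899.91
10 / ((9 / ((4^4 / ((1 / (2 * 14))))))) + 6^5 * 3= 281632 / 9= 31292.44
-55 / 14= -3.93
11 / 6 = 1.83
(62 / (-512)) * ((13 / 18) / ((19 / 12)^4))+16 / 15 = 4115867 / 3909630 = 1.05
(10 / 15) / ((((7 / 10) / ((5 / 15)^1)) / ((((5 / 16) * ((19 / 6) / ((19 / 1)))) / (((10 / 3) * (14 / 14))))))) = 5 / 1008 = 0.00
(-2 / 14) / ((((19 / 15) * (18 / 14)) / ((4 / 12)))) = -5 / 171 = -0.03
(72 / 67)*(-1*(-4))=288 / 67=4.30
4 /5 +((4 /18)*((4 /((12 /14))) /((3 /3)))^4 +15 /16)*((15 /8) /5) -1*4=5703571 /155520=36.67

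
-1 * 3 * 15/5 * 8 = -72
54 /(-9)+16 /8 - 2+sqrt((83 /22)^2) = -49 /22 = -2.23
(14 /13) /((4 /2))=7 /13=0.54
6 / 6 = 1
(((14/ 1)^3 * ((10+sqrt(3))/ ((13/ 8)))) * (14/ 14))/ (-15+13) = -109760/ 13 -10976 * sqrt(3)/ 13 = -9905.46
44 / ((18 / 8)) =176 / 9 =19.56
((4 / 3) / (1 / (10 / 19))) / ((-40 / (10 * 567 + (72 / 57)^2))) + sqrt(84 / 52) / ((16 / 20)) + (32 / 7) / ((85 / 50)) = -79020478 / 816221 + 5 * sqrt(273) / 52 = -95.22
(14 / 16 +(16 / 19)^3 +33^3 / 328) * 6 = 666.22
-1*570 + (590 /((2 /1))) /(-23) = -13405 /23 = -582.83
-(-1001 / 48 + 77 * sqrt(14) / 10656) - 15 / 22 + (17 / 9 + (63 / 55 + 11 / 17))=3211669 / 134640 - 77 * sqrt(14) / 10656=23.83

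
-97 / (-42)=97 / 42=2.31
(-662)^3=-290117528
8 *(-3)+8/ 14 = -164/ 7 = -23.43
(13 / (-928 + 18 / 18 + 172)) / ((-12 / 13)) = 169 / 9060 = 0.02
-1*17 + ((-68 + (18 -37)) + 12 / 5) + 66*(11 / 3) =702 / 5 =140.40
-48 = -48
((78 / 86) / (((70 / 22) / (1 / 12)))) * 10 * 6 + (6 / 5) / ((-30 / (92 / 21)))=28219 / 22575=1.25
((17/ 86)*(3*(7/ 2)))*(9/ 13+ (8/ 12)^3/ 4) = 32011/ 20124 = 1.59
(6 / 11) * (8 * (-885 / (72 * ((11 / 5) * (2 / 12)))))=-17700 / 121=-146.28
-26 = -26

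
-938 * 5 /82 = -2345 /41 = -57.20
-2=-2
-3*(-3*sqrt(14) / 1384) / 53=0.00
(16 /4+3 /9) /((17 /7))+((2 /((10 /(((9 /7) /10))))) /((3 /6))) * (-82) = -21713 /8925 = -2.43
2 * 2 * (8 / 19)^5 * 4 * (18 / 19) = 9437184 / 47045881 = 0.20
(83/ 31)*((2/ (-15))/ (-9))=166/ 4185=0.04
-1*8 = -8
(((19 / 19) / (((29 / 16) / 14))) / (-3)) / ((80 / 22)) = -308 / 435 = -0.71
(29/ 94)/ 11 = 29/ 1034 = 0.03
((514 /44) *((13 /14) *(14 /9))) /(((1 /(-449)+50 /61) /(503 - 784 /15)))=618676453889 /66495330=9304.06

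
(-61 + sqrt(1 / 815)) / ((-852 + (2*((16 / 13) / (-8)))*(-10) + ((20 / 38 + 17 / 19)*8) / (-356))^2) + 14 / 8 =483252289*sqrt(815) / 283857831348958460 + 304740601210509 / 174145908803042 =1.75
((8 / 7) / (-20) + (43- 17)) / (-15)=-908 / 525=-1.73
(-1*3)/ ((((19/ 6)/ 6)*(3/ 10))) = -18.95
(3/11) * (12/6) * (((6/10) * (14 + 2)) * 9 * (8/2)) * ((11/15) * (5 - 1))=552.96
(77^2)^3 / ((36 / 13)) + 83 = 2709490944145 / 36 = 75263637337.36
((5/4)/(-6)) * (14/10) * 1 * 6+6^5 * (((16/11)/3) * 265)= 43960243/44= 999096.43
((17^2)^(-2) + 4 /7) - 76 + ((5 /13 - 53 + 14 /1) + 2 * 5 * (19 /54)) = -22681043824 /205211097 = -110.53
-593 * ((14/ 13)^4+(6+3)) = -175210745/ 28561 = -6134.62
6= 6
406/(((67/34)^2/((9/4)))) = 235.24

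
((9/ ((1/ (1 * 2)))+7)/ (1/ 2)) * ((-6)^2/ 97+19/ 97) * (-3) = -85.05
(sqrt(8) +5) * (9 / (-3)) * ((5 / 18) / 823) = -25 / 4938 - 5 * sqrt(2) / 2469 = -0.01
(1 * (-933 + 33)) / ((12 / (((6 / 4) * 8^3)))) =-57600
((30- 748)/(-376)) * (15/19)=5385/3572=1.51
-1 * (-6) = 6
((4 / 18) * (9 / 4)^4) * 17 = 12393 / 128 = 96.82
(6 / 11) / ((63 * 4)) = 1 / 462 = 0.00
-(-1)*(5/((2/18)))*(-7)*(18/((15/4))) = -1512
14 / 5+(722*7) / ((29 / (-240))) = -6064394 / 145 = -41823.41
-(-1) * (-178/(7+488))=-178/495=-0.36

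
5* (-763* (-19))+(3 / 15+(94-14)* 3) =363626 / 5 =72725.20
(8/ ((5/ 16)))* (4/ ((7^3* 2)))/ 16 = 16/ 1715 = 0.01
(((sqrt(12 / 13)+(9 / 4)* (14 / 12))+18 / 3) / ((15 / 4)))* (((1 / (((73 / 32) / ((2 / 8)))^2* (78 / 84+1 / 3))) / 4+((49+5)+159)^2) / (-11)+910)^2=159574381186121932840* sqrt(39) / 376437739674711+458776345910100556915 / 19304499470498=26412549.51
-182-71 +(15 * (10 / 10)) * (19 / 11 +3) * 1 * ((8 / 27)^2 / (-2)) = -684589 / 2673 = -256.11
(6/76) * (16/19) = 24/361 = 0.07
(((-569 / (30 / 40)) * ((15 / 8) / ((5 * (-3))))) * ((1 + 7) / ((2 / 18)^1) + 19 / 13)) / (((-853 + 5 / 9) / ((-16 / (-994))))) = -1630185 / 12392198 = -0.13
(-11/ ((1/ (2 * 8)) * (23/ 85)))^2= 223801600/ 529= 423065.41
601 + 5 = 606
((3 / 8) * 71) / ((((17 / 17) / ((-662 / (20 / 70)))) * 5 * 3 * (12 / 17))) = -2796619 / 480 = -5826.29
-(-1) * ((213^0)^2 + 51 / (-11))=-40 / 11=-3.64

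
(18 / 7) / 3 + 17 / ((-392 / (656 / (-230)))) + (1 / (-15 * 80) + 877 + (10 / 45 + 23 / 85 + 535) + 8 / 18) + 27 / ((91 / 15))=423922336933 / 298880400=1418.37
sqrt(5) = 2.24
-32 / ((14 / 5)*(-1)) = 80 / 7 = 11.43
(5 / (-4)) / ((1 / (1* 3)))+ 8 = 17 / 4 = 4.25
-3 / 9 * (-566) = 566 / 3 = 188.67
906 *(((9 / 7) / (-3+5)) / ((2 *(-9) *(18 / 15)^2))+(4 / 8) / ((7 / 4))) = 39713 / 168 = 236.39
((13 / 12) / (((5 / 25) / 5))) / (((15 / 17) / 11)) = 12155 / 36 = 337.64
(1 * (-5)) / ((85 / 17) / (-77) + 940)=-77 / 14475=-0.01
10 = 10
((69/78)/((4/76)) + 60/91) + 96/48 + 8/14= 521/26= 20.04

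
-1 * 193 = -193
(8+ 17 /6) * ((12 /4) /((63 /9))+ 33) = 2535 /7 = 362.14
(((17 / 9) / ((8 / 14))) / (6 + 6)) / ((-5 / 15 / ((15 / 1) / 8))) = -1.55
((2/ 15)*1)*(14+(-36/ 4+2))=0.93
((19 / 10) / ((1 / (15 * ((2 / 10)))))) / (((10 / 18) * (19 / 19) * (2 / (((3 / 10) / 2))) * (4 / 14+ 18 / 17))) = 183141 / 320000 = 0.57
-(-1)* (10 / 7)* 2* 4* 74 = 5920 / 7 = 845.71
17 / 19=0.89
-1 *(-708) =708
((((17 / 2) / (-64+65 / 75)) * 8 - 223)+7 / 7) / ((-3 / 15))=1056270 / 947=1115.39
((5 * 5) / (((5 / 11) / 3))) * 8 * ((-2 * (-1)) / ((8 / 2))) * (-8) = -5280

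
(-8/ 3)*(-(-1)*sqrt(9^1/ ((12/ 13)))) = -4*sqrt(39)/ 3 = -8.33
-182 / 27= -6.74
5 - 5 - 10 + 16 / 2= -2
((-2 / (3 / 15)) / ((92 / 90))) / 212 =-0.05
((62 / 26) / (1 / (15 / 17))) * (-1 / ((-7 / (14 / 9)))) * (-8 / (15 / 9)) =-496 / 221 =-2.24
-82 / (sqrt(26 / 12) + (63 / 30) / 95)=119700 / 143047-902500*sqrt(78) / 143047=-54.88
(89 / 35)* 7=89 / 5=17.80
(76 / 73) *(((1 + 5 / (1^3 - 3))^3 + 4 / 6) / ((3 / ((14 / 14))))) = -1235 / 1314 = -0.94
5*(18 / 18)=5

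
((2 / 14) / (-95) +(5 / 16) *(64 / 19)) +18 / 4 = 5.55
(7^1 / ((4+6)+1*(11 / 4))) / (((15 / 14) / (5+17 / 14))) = 812 / 255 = 3.18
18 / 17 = 1.06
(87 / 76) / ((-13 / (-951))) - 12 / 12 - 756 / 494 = 4223 / 52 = 81.21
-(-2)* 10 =20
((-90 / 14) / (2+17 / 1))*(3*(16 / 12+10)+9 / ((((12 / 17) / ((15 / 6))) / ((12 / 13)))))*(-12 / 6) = 74205 / 1729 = 42.92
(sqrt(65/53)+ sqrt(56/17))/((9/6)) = 2 * sqrt(3445)/159+ 4 * sqrt(238)/51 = 1.95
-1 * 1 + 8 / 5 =3 / 5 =0.60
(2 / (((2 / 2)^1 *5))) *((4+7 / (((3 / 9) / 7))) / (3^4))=302 / 405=0.75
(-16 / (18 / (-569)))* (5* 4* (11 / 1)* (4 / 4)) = 1001440 / 9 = 111271.11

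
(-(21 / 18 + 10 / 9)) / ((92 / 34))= -697 / 828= -0.84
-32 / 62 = -16 / 31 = -0.52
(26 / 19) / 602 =13 / 5719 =0.00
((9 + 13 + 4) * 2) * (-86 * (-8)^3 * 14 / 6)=16027648 / 3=5342549.33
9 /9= 1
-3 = -3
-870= -870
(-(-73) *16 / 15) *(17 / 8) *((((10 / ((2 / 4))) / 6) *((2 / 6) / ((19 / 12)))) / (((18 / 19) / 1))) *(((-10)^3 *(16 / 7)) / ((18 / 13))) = -1032512000 / 5103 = -202334.31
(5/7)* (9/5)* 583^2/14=3059001/98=31214.30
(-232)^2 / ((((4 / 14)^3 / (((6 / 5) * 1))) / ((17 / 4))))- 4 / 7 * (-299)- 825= 411902269 / 35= 11768636.26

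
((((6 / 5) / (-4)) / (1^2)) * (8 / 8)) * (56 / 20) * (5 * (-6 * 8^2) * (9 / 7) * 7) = 72576 / 5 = 14515.20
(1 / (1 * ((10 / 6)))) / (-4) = -3 / 20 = -0.15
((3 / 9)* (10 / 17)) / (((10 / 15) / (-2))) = -10 / 17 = -0.59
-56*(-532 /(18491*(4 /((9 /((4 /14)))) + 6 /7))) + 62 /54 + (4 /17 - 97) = -93.98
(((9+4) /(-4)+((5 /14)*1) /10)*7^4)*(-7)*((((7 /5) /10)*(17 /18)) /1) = 285719 /40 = 7142.98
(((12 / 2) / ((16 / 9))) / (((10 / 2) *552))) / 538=9 / 3959680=0.00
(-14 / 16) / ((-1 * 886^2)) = 7 / 6279968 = 0.00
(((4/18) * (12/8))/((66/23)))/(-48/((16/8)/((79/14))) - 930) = -161/1476684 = -0.00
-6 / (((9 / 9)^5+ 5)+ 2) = -3 / 4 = -0.75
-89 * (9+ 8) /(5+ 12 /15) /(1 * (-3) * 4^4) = 7565 /22272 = 0.34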